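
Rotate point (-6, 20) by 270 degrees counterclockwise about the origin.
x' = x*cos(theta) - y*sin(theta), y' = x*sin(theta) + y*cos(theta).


cos(270) = 0, sin(270) = -1
x' = -6*0 - 20*(-1) = 20
y' = -6*(-1) + 20*0 = 6

(20, 6)


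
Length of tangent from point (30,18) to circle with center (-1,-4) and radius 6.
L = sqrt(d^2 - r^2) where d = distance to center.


d = sqrt((30+ 1)^2 + (18+ 4)^2) = sqrt(961+484) = 38.0132
L = sqrt(1445.0000 - 36) = sqrt(1409.0000) = 37.5366

37.5366


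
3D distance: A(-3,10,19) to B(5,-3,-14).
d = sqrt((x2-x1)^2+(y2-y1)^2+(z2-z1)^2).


dx=8, dy=-13, dz=-33
d = sqrt(64+169+1089) = sqrt(1322) = 36.3593

36.3593


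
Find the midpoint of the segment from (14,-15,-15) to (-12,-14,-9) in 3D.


Mx = (14- 12)/2 = 1.0000
My = (-15- 14)/2 = -14.5000
Mz = (-15- 9)/2 = -12.0000

M = (1.0000, -14.5000, -12.0000)


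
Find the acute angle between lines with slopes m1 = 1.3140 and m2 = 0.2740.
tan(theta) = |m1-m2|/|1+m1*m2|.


m1-m2 = 1.04
1+m1*m2 = 1.360036
tan(theta) = |1.04/1.360036| = 0.764686
theta = arctan(|1.04/1.360036|) = 37.4046 degrees (acute angle)

37.4046 degrees


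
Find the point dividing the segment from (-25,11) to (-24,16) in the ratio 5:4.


Px = (5*(-24) + 4*(-25))/9 = -220/9 = -24.4444
Py = (5*16 + 4*11)/9 = 124/9 = 13.7778

P = (-24.4444, 13.7778)


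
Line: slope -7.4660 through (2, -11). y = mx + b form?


y + 11 = -7.4660(x - 2)
y = -7.4660x - 11 + 7.4660*2
y = -7.4660x + 3.9320

y = -7.4660x + 3.9320


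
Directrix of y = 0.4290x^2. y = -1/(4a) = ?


a = 0.4290
1/(4a) = 0.5828
directrix: y = -0.5828 = -0.5828

y = -0.5828


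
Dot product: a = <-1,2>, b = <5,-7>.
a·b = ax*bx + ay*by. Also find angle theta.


a·b = -1*5 + 2*(-7) = -5 - 14 = -19
|a| = sqrt(1+4) = 2.2361
|b| = sqrt(25+49) = 8.6023
cos(theta) = -19/(sqrt(5)*sqrt(74)) = -19/sqrt(370) = -0.987763
theta = arccos(-19/sqrt(370)) = 171.0274 degrees

a·b = -19, theta = 171.0274 deg


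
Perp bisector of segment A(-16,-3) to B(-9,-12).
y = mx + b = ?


Midpoint = (-12.5, -7.5)
Slope of AB = dy/dx = -9/7 = -1.2857
Perp slope = -dx/dy = 7/9 = 0.7778
b = My - (perp slope)*Mx = -7.5 + (7*(-12.5))/(-9) = -7.5 + 9.7222 = 2.2222

y = 0.7778x + 2.2222


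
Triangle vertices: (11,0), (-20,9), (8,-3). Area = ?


11*(9+ 3) = 132
-20*(-3-0) = 60
8*(0-9) = -72
sum = 120
Area = |120|/2 = 60.0000

60.0000 sq units


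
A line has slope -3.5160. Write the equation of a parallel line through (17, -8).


Parallel lines have equal slopes.
m2 = -3.5160
b2 = -8 + 3.5160*17 = 51.7720

y = -3.5160x + 51.7720


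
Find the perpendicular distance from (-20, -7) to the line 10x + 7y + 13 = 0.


|10*(-20) + 7*(-7) + 13| = |-236| = 236
sqrt(100 + 49) = sqrt(149) = 12.2066
d = 236/sqrt(149) = 19.3339

19.3339


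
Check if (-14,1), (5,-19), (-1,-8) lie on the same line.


-14*(-19+ 8) + 5*(-8-1) - 1*(1+ 19)
= 154 - 45 - 20 = 89

No, not collinear (determinant = 89)


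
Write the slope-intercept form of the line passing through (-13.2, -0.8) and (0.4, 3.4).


m = (4.2)/(13.6) = 0.3088
b = y1 - m*x1 = -0.8 - (4.2*(-13.2))/(13.6) = -0.8 + 4.0765 = 3.2765

y = 0.3088x + 3.2765


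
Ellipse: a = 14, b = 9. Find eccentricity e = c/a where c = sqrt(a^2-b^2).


c = sqrt(196-81) = sqrt(115) = 10.7238
e = c/a = sqrt(115)/14 = 0.7660

e = 0.7660


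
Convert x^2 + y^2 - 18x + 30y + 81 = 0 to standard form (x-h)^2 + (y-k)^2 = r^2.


h = -D/2 = 18/2 = 9
k = -E/2 = -30/2 = -15
r^2 = h^2 + k^2 - F = 81 + 225 - 81 = 225
r = 15

Center (9, -15), radius = 15


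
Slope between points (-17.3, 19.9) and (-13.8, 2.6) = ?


dy = 2.6 - 19.9 = -17.3
dx = -13.8 + 17.3 = 3.5
m = -17.3/3.5 = -4.9429

m = -4.9429


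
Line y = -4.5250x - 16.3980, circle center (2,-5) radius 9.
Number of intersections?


Substitute y = -4.5250x - 16.3980: (x-2)^2 + (-4.5250x- 16.3980+ 5)^2 = 81
Expand to Ax^2 + Bx + C = 0, where b-k = -11.398
A = 1+m^2 = 21.475625
B = 2(m(b-k) - h) = 2(-4.5250*(-11.398) - 2) = 99.1519
C = h^2 + (b-k)^2 - r^2 = 4 + 129.914404 - 81 = 52.914404
disc = B^2-4AC = 9831.0993 - 4545.4796 = 5285.6197
disc > 0

2 intersection points


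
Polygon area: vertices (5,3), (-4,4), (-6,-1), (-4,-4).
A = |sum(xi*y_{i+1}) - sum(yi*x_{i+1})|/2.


sum(xi*y_{i+1}) = 5*4 - 4*(-1) - 6*(-4) - 4*3 = 36
sum(yi*x_{i+1}) = 3*(-4) + 4*(-6) - 1*(-4) - 4*5 = -52
Area = |36 + 52|/2 = 88/2 = 44.0000

44.0000 sq units


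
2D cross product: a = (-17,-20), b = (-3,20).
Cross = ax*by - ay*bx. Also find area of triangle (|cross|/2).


cross = -17*20 + 20*(-3) = -340 - 60 = -400
Triangle area = |-400|/2 = 400/2 = 200.0000

cross = -400, triangle area = 200.0000


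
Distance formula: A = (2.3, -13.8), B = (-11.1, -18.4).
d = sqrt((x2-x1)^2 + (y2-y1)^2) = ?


dx = -11.1 - 2.3 = -13.4
dy = -18.4 + 13.8 = -4.6
d = sqrt(179.56 + 21.16) = sqrt(200.72) = 14.1676

14.1676


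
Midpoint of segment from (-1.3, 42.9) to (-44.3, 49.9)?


Mx = (-1.3 - 44.3)/2 = -45.6/2 = -22.8000
My = (42.9 + 49.9)/2 = 92.8/2 = 46.4000

(-22.8000, 46.4000)


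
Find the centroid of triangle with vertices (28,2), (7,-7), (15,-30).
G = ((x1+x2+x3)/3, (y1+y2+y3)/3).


Gx = (28+7+15)/3 = 50/3 = 16.6667
Gy = (2- 7- 30)/3 = -35/3 = -11.6667

G = (16.6667, -11.6667)


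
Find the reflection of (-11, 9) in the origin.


Reflection rule for origin: (-x, -y)
(-11, 9) -> (11, -9)

(11, -9)


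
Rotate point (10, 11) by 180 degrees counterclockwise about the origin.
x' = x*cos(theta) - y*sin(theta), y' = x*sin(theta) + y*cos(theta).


cos(180) = -1, sin(180) = 0
x' = 10*(-1) - 11*0 = -10
y' = 10*0 + 11*(-1) = -11

(-10, -11)


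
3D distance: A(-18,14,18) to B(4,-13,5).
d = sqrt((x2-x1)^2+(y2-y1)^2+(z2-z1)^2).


dx=22, dy=-27, dz=-13
d = sqrt(484+729+169) = sqrt(1382) = 37.1753

37.1753


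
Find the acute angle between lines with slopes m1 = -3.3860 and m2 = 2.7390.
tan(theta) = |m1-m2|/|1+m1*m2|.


m1-m2 = -6.125
1+m1*m2 = -8.274254
tan(theta) = |-6.125/(-8.274254)| = 0.740248
theta = arctan(|-6.125/(-8.274254)|) = 36.5106 degrees (acute angle)

36.5106 degrees


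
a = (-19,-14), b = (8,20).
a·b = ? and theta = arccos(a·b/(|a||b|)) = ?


a·b = -19*8 - 14*20 = -152 - 280 = -432
|a| = sqrt(361+196) = 23.6008
|b| = sqrt(64+400) = 21.5407
cos(theta) = -432/(sqrt(557)*sqrt(464)) = -432/sqrt(258448) = -0.849762
theta = arccos(-432/sqrt(258448)) = 148.1858 degrees

a·b = -432, theta = 148.1858 deg


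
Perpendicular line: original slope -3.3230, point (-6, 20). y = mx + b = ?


Perpendicular slope = -1/m1 = -1/(-3.3230) = 0.3009
b2 = y0 - m2*x0 = 20 - 6/(-3.3230) = 20 + 1.8056 = 21.8056

y = 0.3009x + 21.8056


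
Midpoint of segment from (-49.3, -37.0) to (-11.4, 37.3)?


Mx = (-49.3 - 11.4)/2 = -60.7/2 = -30.3500
My = (-37.0 + 37.3)/2 = 0.3/2 = 0.1500

(-30.3500, 0.1500)


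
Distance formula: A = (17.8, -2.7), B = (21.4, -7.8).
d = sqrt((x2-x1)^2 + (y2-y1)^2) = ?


dx = 21.4 - 17.8 = 3.6
dy = -7.8 + 2.7 = -5.1
d = sqrt(12.96 + 26.01) = sqrt(38.97) = 6.2426

6.2426


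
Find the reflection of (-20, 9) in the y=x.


Reflection rule for y=x: (y, x)
(-20, 9) -> (9, -20)

(9, -20)


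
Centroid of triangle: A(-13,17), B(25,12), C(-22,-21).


Gx = (-13+25- 22)/3 = -10/3 = -3.3333
Gy = (17+12- 21)/3 = 8/3 = 2.6667

G = (-3.3333, 2.6667)


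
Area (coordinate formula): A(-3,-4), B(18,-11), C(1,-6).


-3*(-11+ 6) = 15
18*(-6+ 4) = -36
1*(-4+ 11) = 7
sum = -14
Area = |-14|/2 = 7.0000

7.0000 sq units


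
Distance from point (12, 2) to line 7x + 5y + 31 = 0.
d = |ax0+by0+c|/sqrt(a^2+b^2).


|7*12 + 5*2 + 31| = |125| = 125
sqrt(49 + 25) = sqrt(74) = 8.6023
d = 125/sqrt(74) = 14.5310

14.5310


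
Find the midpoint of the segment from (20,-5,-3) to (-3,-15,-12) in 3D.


Mx = (20- 3)/2 = 8.5000
My = (-5- 15)/2 = -10.0000
Mz = (-3- 12)/2 = -7.5000

M = (8.5000, -10.0000, -7.5000)


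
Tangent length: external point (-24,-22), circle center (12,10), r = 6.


d = sqrt((-24-12)^2 + (-22-10)^2) = sqrt(1296+1024) = 48.1664
L = sqrt(2320.0000 - 36) = sqrt(2284.0000) = 47.7912

47.7912


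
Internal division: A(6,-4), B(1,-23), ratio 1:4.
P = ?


Px = (1*1 + 4*6)/5 = 25/5 = 5.0000
Py = (1*(-23) + 4*(-4))/5 = -39/5 = -7.8000

P = (5.0000, -7.8000)


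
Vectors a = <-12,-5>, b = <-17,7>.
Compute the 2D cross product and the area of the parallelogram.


cross = -12*7 + 5*(-17) = -84 - 85 = -169
Parallelogram area = |-169| = 169

cross = -169, parallelogram area = 169


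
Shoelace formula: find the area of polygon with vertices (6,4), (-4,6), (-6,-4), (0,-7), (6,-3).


sum(xi*y_{i+1}) = 6*6 - 4*(-4) - 6*(-7) + 0*(-3) + 6*4 = 118
sum(yi*x_{i+1}) = 4*(-4) + 6*(-6) - 4*0 - 7*6 - 3*6 = -112
Area = |118 + 112|/2 = 230/2 = 115.0000

115.0000 sq units


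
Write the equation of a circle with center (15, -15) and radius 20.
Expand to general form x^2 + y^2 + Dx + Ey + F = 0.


(x-15)^2 + (y+ 15)^2 = 20^2
D = -2h = -30, E = -2k = 30
F = h^2+k^2-r^2 = 225+225-400 = 50

x^2 + y^2 - 30x + 30y + 50 = 0


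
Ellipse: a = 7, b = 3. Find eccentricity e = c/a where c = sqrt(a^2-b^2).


c = sqrt(49-9) = sqrt(40) = 6.3246
e = c/a = sqrt(40)/7 = 0.9035

e = 0.9035


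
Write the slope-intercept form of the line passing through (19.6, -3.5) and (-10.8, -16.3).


m = (-12.8)/(-30.4) = 0.4211
b = y1 - m*x1 = -3.5 - (-12.8*19.6)/(-30.4) = -3.5 - 8.2526 = -11.7526

y = 0.4211x - 11.7526


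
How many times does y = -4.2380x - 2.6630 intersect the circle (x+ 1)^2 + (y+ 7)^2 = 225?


Substitute y = -4.2380x - 2.6630: (x+ 1)^2 + (-4.2380x- 2.6630+ 7)^2 = 225
Expand to Ax^2 + Bx + C = 0, where b-k = 4.337
A = 1+m^2 = 18.960644
B = 2(m(b-k) - h) = 2(-4.2380*4.337 + 1) = -34.760412
C = h^2 + (b-k)^2 - r^2 = 1 + 18.809569 - 225 = -205.190431
disc = B^2-4AC = 1208.2862 + 15562.1709 = 16770.4571
disc > 0

2 intersection points


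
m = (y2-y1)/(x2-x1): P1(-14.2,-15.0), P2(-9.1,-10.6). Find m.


dy = -10.6 + 15.0 = 4.4
dx = -9.1 + 14.2 = 5.1
m = 4.4/5.1 = 0.8627

m = 0.8627


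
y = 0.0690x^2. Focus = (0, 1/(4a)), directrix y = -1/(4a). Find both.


a = 0.0690
1/(4a) = 3.6232
Focus = (0, 3.6232)
Directrix: y = -3.6232

Focus = (0, 3.6232), Directrix: y = -3.6232


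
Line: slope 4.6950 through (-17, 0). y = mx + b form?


y - 0 = 4.6950(x + 17)
y = 4.6950x + 0 - 4.6950*(-17)
y = 4.6950x + 79.8150

y = 4.6950x + 79.8150


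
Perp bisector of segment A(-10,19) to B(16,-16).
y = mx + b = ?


Midpoint = (3, 1.5)
Slope of AB = dy/dx = -35/26 = -1.3462
Perp slope = -dx/dy = 26/35 = 0.7429
b = My - (perp slope)*Mx = 1.5 + (26*3)/(-35) = 1.5 - 2.2286 = -0.7286

y = 0.7429x - 0.7286


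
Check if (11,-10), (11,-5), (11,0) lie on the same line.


11*(-5-0) + 11*(0+ 10) + 11*(-10+ 5)
= -55 + 110 - 55 = 0

Yes, collinear (determinant = 0)


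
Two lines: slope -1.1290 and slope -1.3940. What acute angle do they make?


m1-m2 = 0.265
1+m1*m2 = 2.573826
tan(theta) = |0.265/2.573826| = 0.102960
theta = arctan(|0.265/2.573826|) = 5.8784 degrees (acute angle)

5.8784 degrees


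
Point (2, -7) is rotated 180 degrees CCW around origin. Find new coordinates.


cos(180) = -1, sin(180) = 0
x' = 2*(-1) + 7*0 = -2
y' = 2*0 - 7*(-1) = 7

(-2, 7)


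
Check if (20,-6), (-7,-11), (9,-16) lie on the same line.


20*(-11+ 16) - 7*(-16+ 6) + 9*(-6+ 11)
= 100 + 70 + 45 = 215

No, not collinear (determinant = 215)


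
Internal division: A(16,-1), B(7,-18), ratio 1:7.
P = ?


Px = (1*7 + 7*16)/8 = 119/8 = 14.8750
Py = (1*(-18) + 7*(-1))/8 = -25/8 = -3.1250

P = (14.8750, -3.1250)


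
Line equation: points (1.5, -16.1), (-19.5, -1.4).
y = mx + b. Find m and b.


m = (14.7)/(-21.0) = -0.7000
b = y1 - m*x1 = -16.1 - (14.7*1.5)/(-21.0) = -16.1 + 1.0500 = -15.0500

y = -0.7000x - 15.0500


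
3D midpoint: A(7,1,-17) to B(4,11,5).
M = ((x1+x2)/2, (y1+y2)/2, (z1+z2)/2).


Mx = (7+4)/2 = 5.5000
My = (1+11)/2 = 6.0000
Mz = (-17+5)/2 = -6.0000

M = (5.5000, 6.0000, -6.0000)


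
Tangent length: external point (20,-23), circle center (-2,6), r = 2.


d = sqrt((20+ 2)^2 + (-23-6)^2) = sqrt(484+841) = 36.4005
L = sqrt(1325.0000 - 4) = sqrt(1321.0000) = 36.3456

36.3456


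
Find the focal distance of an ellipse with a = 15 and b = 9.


c^2 = 15^2 - 9^2 = 225 - 81 = 144
c = sqrt(144) = 12.0000

c = 12.0000


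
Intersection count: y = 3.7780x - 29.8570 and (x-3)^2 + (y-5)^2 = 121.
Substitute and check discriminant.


Substitute y = 3.7780x - 29.8570: (x-3)^2 + (3.7780x- 29.8570-5)^2 = 121
Expand to Ax^2 + Bx + C = 0, where b-k = -34.857
A = 1+m^2 = 15.273284
B = 2(m(b-k) - h) = 2(3.7780*(-34.857) - 3) = -269.379492
C = h^2 + (b-k)^2 - r^2 = 9 + 1215.010449 - 121 = 1103.010449
disc = B^2-4AC = 72565.3107 - 67386.3674 = 5178.9433
disc > 0

2 intersection points


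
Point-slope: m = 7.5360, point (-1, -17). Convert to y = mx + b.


y + 17 = 7.5360(x + 1)
y = 7.5360x - 17 - 7.5360*(-1)
y = 7.5360x - 9.4640

y = 7.5360x - 9.4640


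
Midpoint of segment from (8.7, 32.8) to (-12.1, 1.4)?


Mx = (8.7 - 12.1)/2 = -3.4/2 = -1.7000
My = (32.8 + 1.4)/2 = 34.2/2 = 17.1000

(-1.7000, 17.1000)


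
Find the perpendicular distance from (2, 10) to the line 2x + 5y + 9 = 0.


|2*2 + 5*10 + 9| = |63| = 63
sqrt(4 + 25) = sqrt(29) = 5.3852
d = 63/sqrt(29) = 11.6988

11.6988


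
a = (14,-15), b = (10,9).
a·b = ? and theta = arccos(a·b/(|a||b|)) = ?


a·b = 14*10 - 15*9 = 140 - 135 = 5
|a| = sqrt(196+225) = 20.5183
|b| = sqrt(100+81) = 13.4536
cos(theta) = 5/(sqrt(421)*sqrt(181)) = 5/sqrt(76201) = 0.018113
theta = arccos(5/sqrt(76201)) = 88.9621 degrees

a·b = 5, theta = 88.9621 deg


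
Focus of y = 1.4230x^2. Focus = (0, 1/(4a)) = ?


a = 1.4230
4a = 5.6920
focus = (0, 1/5.6920) = (0, 0.1757)

Focus = (0, 0.1757)


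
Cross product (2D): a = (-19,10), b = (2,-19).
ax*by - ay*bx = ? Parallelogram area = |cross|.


cross = -19*(-19) - 10*2 = 361 - 20 = 341
Parallelogram area = |341| = 341

cross = 341, parallelogram area = 341


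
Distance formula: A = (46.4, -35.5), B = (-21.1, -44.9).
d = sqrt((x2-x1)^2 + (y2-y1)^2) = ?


dx = -21.1 - 46.4 = -67.5
dy = -44.9 + 35.5 = -9.4
d = sqrt(4556.25 + 88.36) = sqrt(4644.61) = 68.1514

68.1514


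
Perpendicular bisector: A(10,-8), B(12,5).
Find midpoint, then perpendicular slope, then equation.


Midpoint = (11, -1.5)
Slope of AB = dy/dx = 13/2 = 6.5000
Perp slope = -dx/dy = -2/13 = -0.1538
b = My - (perp slope)*Mx = -1.5 + (2*11)/13 = -1.5 + 1.6923 = 0.1923

y = -0.1538x + 0.1923


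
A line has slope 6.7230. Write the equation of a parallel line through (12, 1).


Parallel lines have equal slopes.
m2 = 6.7230
b2 = 1 - 6.7230*12 = -79.6760

y = 6.7230x - 79.6760


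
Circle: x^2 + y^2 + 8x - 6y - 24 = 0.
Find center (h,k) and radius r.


h = -D/2 = -8/2 = -4
k = -E/2 = 6/2 = 3
r^2 = h^2 + k^2 - F = 16 + 9 + 24 = 49
r = 7

Center (-4, 3), radius = 7


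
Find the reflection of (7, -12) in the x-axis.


Reflection rule for x-axis: (x, -y)
(7, -12) -> (7, 12)

(7, 12)


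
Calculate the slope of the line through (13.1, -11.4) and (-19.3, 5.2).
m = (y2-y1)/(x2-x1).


dy = 5.2 + 11.4 = 16.6
dx = -19.3 - 13.1 = -32.4
m = 16.6/(-32.4) = -0.5123

m = -0.5123


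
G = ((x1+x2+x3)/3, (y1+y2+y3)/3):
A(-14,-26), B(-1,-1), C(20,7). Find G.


Gx = (-14- 1+20)/3 = 5/3 = 1.6667
Gy = (-26- 1+7)/3 = -20/3 = -6.6667

G = (1.6667, -6.6667)


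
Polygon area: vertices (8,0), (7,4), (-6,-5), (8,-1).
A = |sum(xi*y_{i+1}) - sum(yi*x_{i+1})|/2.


sum(xi*y_{i+1}) = 8*4 + 7*(-5) - 6*(-1) + 8*0 = 3
sum(yi*x_{i+1}) = 0*7 + 4*(-6) - 5*8 - 1*8 = -72
Area = |3 + 72|/2 = 75/2 = 37.5000

37.5000 sq units


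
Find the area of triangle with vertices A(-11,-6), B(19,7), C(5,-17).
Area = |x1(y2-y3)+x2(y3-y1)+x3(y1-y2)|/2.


-11*(7+ 17) = -264
19*(-17+ 6) = -209
5*(-6-7) = -65
sum = -538
Area = |-538|/2 = 269.0000

269.0000 sq units


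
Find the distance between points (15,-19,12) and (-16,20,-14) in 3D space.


dx=-31, dy=39, dz=-26
d = sqrt(961+1521+676) = sqrt(3158) = 56.1961

56.1961


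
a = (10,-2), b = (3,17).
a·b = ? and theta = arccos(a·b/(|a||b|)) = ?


a·b = 10*3 - 2*17 = 30 - 34 = -4
|a| = sqrt(100+4) = 10.1980
|b| = sqrt(9+289) = 17.2627
cos(theta) = -4/(sqrt(104)*sqrt(298)) = -4/sqrt(30992) = -0.022721
theta = arccos(-4/sqrt(30992)) = 91.3020 degrees

a·b = -4, theta = 91.3020 deg


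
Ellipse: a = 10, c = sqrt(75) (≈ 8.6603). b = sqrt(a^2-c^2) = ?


b^2 = 10^2 - (sqrt(75))^2 = 100 - 75 = 25
b = sqrt(25) = 5

b = 5


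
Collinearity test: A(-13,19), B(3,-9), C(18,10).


-13*(-9-10) + 3*(10-19) + 18*(19+ 9)
= 247 - 27 + 504 = 724

No, not collinear (determinant = 724)


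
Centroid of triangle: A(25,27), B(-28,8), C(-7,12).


Gx = (25- 28- 7)/3 = -10/3 = -3.3333
Gy = (27+8+12)/3 = 47/3 = 15.6667

G = (-3.3333, 15.6667)


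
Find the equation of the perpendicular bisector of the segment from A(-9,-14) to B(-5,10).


Midpoint = (-7, -2)
Slope of AB = dy/dx = 24/4 = 6.0000
Perp slope = -dx/dy = -4/24 = -0.1667
b = My - (perp slope)*Mx = -2 + (4*(-7))/24 = -2 - 1.1667 = -3.1667

y = -0.1667x - 3.1667


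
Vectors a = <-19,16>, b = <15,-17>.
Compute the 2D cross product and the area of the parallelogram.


cross = -19*(-17) - 16*15 = 323 - 240 = 83
Parallelogram area = |83| = 83

cross = 83, parallelogram area = 83


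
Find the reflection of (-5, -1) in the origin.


Reflection rule for origin: (-x, -y)
(-5, -1) -> (5, 1)

(5, 1)


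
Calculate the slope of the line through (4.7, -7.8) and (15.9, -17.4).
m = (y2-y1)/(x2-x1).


dy = -17.4 + 7.8 = -9.6
dx = 15.9 - 4.7 = 11.2
m = -9.6/11.2 = -0.8571

m = -0.8571


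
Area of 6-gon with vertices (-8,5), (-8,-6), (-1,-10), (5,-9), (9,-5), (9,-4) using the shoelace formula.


sum(xi*y_{i+1}) = -8*(-6) - 8*(-10) - 1*(-9) + 5*(-5) + 9*(-4) + 9*5 = 121
sum(yi*x_{i+1}) = 5*(-8) - 6*(-1) - 10*5 - 9*9 - 5*9 - 4*(-8) = -178
Area = |121 + 178|/2 = 299/2 = 149.5000

149.5000 sq units


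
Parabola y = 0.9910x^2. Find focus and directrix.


a = 0.9910
1/(4a) = 0.2523
Focus = (0, 0.2523)
Directrix: y = -0.2523

Focus = (0, 0.2523), Directrix: y = -0.2523


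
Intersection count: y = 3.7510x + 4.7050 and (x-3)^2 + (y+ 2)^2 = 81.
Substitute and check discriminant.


Substitute y = 3.7510x + 4.7050: (x-3)^2 + (3.7510x+4.7050+ 2)^2 = 81
Expand to Ax^2 + Bx + C = 0, where b-k = 6.705
A = 1+m^2 = 15.070001
B = 2(m(b-k) - h) = 2(3.7510*6.705 - 3) = 44.30091
C = h^2 + (b-k)^2 - r^2 = 9 + 44.957025 - 81 = -27.042975
disc = B^2-4AC = 1962.5706 + 1630.1506 = 3592.7212
disc > 0

2 intersection points


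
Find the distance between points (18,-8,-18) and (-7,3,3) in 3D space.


dx=-25, dy=11, dz=21
d = sqrt(625+121+441) = sqrt(1187) = 34.4529

34.4529


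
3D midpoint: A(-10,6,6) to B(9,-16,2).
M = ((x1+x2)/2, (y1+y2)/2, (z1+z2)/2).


Mx = (-10+9)/2 = -0.5000
My = (6- 16)/2 = -5.0000
Mz = (6+2)/2 = 4.0000

M = (-0.5000, -5.0000, 4.0000)


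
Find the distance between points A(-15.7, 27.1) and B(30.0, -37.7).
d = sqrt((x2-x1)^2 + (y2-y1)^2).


dx = 30.0 + 15.7 = 45.7
dy = -37.7 - 27.1 = -64.8
d = sqrt(2088.49 + 4199.04) = sqrt(6287.53) = 79.2939

79.2939


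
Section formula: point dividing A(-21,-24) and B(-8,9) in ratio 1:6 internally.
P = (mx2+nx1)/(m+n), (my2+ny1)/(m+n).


Px = (1*(-8) + 6*(-21))/7 = -134/7 = -19.1429
Py = (1*9 + 6*(-24))/7 = -135/7 = -19.2857

P = (-19.1429, -19.2857)


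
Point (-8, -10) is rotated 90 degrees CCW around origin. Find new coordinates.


cos(90) = 0, sin(90) = 1
x' = -8*0 + 10*1 = 10
y' = -8*1 - 10*0 = -8

(10, -8)


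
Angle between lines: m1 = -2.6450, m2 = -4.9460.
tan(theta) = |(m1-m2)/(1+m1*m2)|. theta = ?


m1-m2 = 2.301
1+m1*m2 = 14.08217
tan(theta) = |2.301/14.08217| = 0.163398
theta = arctan(|2.301/14.08217|) = 9.2800 degrees (acute angle)

9.2800 degrees


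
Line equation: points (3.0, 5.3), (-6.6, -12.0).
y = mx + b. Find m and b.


m = (-17.3)/(-9.6) = 1.8021
b = y1 - m*x1 = 5.3 - (-17.3*3.0)/(-9.6) = 5.3 - 5.4062 = -0.1062

y = 1.8021x - 0.1062


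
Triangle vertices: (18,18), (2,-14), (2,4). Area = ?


18*(-14-4) = -324
2*(4-18) = -28
2*(18+ 14) = 64
sum = -288
Area = |-288|/2 = 144.0000

144.0000 sq units


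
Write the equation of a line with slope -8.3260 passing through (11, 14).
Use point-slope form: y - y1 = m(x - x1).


y - 14 = -8.3260(x - 11)
y = -8.3260x + 14 + 8.3260*11
y = -8.3260x + 105.5860

y = -8.3260x + 105.5860


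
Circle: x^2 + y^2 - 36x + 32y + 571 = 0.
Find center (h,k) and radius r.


h = -D/2 = 36/2 = 18
k = -E/2 = -32/2 = -16
r^2 = h^2 + k^2 - F = 324 + 256 - 571 = 9
r = 3

Center (18, -16), radius = 3


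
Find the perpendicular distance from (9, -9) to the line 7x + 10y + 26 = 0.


|7*9 + 10*(-9) + 26| = |-1| = 1
sqrt(49 + 100) = sqrt(149) = 12.2066
d = 1/sqrt(149) = 0.0819

0.0819


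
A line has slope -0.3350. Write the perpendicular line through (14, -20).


Perpendicular slope = -1/m1 = -1/(-0.3350) = 2.9851
b2 = y0 - m2*x0 = -20 + 14/(-0.3350) = -20 - 41.7910 = -61.7910

y = 2.9851x - 61.7910


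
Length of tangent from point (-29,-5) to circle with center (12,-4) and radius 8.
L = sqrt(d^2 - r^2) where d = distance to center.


d = sqrt((-29-12)^2 + (-5+ 4)^2) = sqrt(1681+1) = 41.0122
L = sqrt(1682.0000 - 64) = sqrt(1618.0000) = 40.2244

40.2244


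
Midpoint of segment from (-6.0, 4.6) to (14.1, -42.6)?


Mx = (-6.0 + 14.1)/2 = 8.1/2 = 4.0500
My = (4.6 - 42.6)/2 = -38.0/2 = -19.0000

(4.0500, -19.0000)


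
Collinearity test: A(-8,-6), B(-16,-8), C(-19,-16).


-8*(-8+ 16) - 16*(-16+ 6) - 19*(-6+ 8)
= -64 + 160 - 38 = 58

No, not collinear (determinant = 58)


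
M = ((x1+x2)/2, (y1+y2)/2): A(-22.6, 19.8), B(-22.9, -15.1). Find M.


Mx = (-22.6 - 22.9)/2 = -45.5/2 = -22.7500
My = (19.8 - 15.1)/2 = 4.7/2 = 2.3500

(-22.7500, 2.3500)


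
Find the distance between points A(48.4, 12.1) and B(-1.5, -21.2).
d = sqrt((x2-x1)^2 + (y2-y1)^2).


dx = -1.5 - 48.4 = -49.9
dy = -21.2 - 12.1 = -33.3
d = sqrt(2490.01 + 1108.89) = sqrt(3598.9) = 59.9908

59.9908


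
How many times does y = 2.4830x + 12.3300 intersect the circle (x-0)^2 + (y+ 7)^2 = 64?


Substitute y = 2.4830x + 12.3300: (x-0)^2 + (2.4830x+12.3300+ 7)^2 = 64
Expand to Ax^2 + Bx + C = 0, where b-k = 19.33
A = 1+m^2 = 7.165289
B = 2(m(b-k) - h) = 2(2.4830*19.33 - 0) = 95.99278
C = h^2 + (b-k)^2 - r^2 = 0 + 373.6489 - 64 = 309.6489
disc = B^2-4AC = 9214.6138 - 8874.8954 = 339.7184
disc > 0

2 intersection points


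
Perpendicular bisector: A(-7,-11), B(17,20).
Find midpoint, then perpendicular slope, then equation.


Midpoint = (5, 4.5)
Slope of AB = dy/dx = 31/24 = 1.2917
Perp slope = -dx/dy = -24/31 = -0.7742
b = My - (perp slope)*Mx = 4.5 + (24*5)/31 = 4.5 + 3.8710 = 8.3710

y = -0.7742x + 8.3710


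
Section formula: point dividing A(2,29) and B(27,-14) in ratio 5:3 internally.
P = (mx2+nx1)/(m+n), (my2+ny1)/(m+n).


Px = (5*27 + 3*2)/8 = 141/8 = 17.6250
Py = (5*(-14) + 3*29)/8 = 17/8 = 2.1250

P = (17.6250, 2.1250)


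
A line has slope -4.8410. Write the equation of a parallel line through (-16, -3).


Parallel lines have equal slopes.
m2 = -4.8410
b2 = -3 + 4.8410*(-16) = -80.4560

y = -4.8410x - 80.4560


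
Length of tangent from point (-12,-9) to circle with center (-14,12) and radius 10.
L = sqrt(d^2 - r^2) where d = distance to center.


d = sqrt((-12+ 14)^2 + (-9-12)^2) = sqrt(4+441) = 21.0950
L = sqrt(445.0000 - 100) = sqrt(345.0000) = 18.5742

18.5742


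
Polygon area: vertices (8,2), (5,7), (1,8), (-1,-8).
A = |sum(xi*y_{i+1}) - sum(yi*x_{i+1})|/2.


sum(xi*y_{i+1}) = 8*7 + 5*8 + 1*(-8) - 1*2 = 86
sum(yi*x_{i+1}) = 2*5 + 7*1 + 8*(-1) - 8*8 = -55
Area = |86 + 55|/2 = 141/2 = 70.5000

70.5000 sq units


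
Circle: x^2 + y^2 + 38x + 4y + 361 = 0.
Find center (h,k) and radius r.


h = -D/2 = -38/2 = -19
k = -E/2 = -4/2 = -2
r^2 = h^2 + k^2 - F = 361 + 4 - 361 = 4
r = 2

Center (-19, -2), radius = 2


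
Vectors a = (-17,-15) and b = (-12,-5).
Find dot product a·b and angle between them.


a·b = -17*(-12) - 15*(-5) = 204 + 75 = 279
|a| = sqrt(289+225) = 22.6716
|b| = sqrt(144+25) = 13.0000
cos(theta) = 279/(sqrt(514)*sqrt(169)) = 279/sqrt(86866) = 0.946628
theta = arccos(279/sqrt(86866)) = 18.8038 degrees

a·b = 279, theta = 18.8038 deg


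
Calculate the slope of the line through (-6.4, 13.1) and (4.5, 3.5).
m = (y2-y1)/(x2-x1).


dy = 3.5 - 13.1 = -9.6
dx = 4.5 + 6.4 = 10.9
m = -9.6/10.9 = -0.8807

m = -0.8807


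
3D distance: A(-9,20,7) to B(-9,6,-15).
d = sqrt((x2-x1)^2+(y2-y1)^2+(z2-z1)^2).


dx=0, dy=-14, dz=-22
d = sqrt(0+196+484) = sqrt(680) = 26.0768

26.0768


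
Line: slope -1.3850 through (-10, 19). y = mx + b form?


y - 19 = -1.3850(x + 10)
y = -1.3850x + 19 + 1.3850*(-10)
y = -1.3850x + 5.1500

y = -1.3850x + 5.1500


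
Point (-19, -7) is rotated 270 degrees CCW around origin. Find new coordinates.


cos(270) = 0, sin(270) = -1
x' = -19*0 + 7*(-1) = -7
y' = -19*(-1) - 7*0 = 19

(-7, 19)


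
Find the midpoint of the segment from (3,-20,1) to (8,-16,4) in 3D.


Mx = (3+8)/2 = 5.5000
My = (-20- 16)/2 = -18.0000
Mz = (1+4)/2 = 2.5000

M = (5.5000, -18.0000, 2.5000)


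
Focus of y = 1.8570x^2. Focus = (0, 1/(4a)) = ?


a = 1.8570
4a = 7.4280
focus = (0, 1/7.4280) = (0, 0.1346)

Focus = (0, 0.1346)


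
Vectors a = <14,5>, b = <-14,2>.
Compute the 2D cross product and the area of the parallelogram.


cross = 14*2 - 5*(-14) = 28 + 70 = 98
Parallelogram area = |98| = 98

cross = 98, parallelogram area = 98


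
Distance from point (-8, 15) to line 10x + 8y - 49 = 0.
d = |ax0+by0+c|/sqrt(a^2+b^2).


|10*(-8) + 8*15 - 49| = |-9| = 9
sqrt(100 + 64) = sqrt(164) = 12.8062
d = 9/sqrt(164) = 0.7028

0.7028


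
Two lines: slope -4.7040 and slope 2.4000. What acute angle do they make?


m1-m2 = -7.104
1+m1*m2 = -10.2896
tan(theta) = |-7.104/(-10.2896)| = 0.690406
theta = arctan(|-7.104/(-10.2896)|) = 34.6214 degrees (acute angle)

34.6214 degrees


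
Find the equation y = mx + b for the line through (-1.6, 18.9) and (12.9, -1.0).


m = (-19.9)/(14.5) = -1.3724
b = y1 - m*x1 = 18.9 - (-19.9*(-1.6))/(14.5) = 18.9 - 2.1959 = 16.7041

y = -1.3724x + 16.7041


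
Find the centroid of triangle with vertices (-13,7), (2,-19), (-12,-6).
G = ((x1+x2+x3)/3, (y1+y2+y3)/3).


Gx = (-13+2- 12)/3 = -23/3 = -7.6667
Gy = (7- 19- 6)/3 = -18/3 = -6.0000

G = (-7.6667, -6.0000)


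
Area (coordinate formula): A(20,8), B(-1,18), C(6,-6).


20*(18+ 6) = 480
-1*(-6-8) = 14
6*(8-18) = -60
sum = 434
Area = |434|/2 = 217.0000

217.0000 sq units


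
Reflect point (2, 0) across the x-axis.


Reflection rule for x-axis: (x, -y)
(2, 0) -> (2, 0)

(2, 0)


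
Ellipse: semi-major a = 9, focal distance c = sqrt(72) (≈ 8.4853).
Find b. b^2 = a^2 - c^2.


b^2 = 9^2 - (sqrt(72))^2 = 81 - 72 = 9
b = sqrt(9) = 3

b = 3


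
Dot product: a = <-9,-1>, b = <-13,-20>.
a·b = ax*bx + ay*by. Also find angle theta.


a·b = -9*(-13) - 1*(-20) = 117 + 20 = 137
|a| = sqrt(81+1) = 9.0554
|b| = sqrt(169+400) = 23.8537
cos(theta) = 137/(sqrt(82)*sqrt(569)) = 137/sqrt(46658) = 0.634246
theta = arccos(137/sqrt(46658)) = 50.6359 degrees

a·b = 137, theta = 50.6359 deg


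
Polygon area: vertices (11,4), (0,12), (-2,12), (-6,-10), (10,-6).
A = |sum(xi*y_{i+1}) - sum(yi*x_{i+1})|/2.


sum(xi*y_{i+1}) = 11*12 + 0*12 - 2*(-10) - 6*(-6) + 10*4 = 228
sum(yi*x_{i+1}) = 4*0 + 12*(-2) + 12*(-6) - 10*10 - 6*11 = -262
Area = |228 + 262|/2 = 490/2 = 245.0000

245.0000 sq units


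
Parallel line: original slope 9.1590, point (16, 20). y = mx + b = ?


Parallel lines have equal slopes.
m2 = 9.1590
b2 = 20 - 9.1590*16 = -126.5440

y = 9.1590x - 126.5440


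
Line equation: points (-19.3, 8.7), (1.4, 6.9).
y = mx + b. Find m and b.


m = (-1.8)/(20.7) = -0.0870
b = y1 - m*x1 = 8.7 - (-1.8*(-19.3))/(20.7) = 8.7 - 1.6783 = 7.0217

y = -0.0870x + 7.0217


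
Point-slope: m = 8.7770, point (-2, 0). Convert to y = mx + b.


y - 0 = 8.7770(x + 2)
y = 8.7770x + 0 - 8.7770*(-2)
y = 8.7770x + 17.5540

y = 8.7770x + 17.5540


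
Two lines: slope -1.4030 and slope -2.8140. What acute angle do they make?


m1-m2 = 1.411
1+m1*m2 = 4.948042
tan(theta) = |1.411/4.948042| = 0.285163
theta = arctan(|1.411/4.948042|) = 15.9162 degrees (acute angle)

15.9162 degrees


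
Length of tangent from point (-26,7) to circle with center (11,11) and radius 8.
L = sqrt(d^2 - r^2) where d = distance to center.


d = sqrt((-26-11)^2 + (7-11)^2) = sqrt(1369+16) = 37.2156
L = sqrt(1385.0000 - 64) = sqrt(1321.0000) = 36.3456

36.3456


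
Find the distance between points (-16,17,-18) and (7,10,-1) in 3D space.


dx=23, dy=-7, dz=17
d = sqrt(529+49+289) = sqrt(867) = 29.4449

29.4449


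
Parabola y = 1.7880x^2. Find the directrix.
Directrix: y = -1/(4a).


a = 1.7880
1/(4a) = 0.1398
directrix: y = -0.1398 = -0.1398

y = -0.1398


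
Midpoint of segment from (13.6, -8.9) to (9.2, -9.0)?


Mx = (13.6 + 9.2)/2 = 22.8/2 = 11.4000
My = (-8.9 - 9.0)/2 = -17.9/2 = -8.9500

(11.4000, -8.9500)


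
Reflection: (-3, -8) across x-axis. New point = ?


Reflection rule for x-axis: (x, -y)
(-3, -8) -> (-3, 8)

(-3, 8)


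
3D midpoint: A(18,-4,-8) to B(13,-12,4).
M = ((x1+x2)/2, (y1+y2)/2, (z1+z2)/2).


Mx = (18+13)/2 = 15.5000
My = (-4- 12)/2 = -8.0000
Mz = (-8+4)/2 = -2.0000

M = (15.5000, -8.0000, -2.0000)


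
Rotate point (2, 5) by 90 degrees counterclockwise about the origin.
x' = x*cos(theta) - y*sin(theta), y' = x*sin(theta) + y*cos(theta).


cos(90) = 0, sin(90) = 1
x' = 2*0 - 5*1 = -5
y' = 2*1 + 5*0 = 2

(-5, 2)


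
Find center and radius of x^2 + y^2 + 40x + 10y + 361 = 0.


h = -D/2 = -40/2 = -20
k = -E/2 = -10/2 = -5
r^2 = h^2 + k^2 - F = 400 + 25 - 361 = 64
r = 8

Center (-20, -5), radius = 8


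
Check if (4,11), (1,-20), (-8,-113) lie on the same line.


4*(-20+ 113) + 1*(-113-11) - 8*(11+ 20)
= 372 - 124 - 248 = 0

Yes, collinear (determinant = 0)


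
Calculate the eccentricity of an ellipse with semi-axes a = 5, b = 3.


c = sqrt(25-9) = sqrt(16) = 4.0000
e = c/a = 4/5 = 0.8000

e = 0.8000


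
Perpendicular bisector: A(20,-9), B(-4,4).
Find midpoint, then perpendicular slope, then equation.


Midpoint = (8, -2.5)
Slope of AB = dy/dx = 13/(-24) = -0.5417
Perp slope = -dx/dy = 24/13 = 1.8462
b = My - (perp slope)*Mx = -2.5 + (-24*8)/13 = -2.5 - 14.7692 = -17.2692

y = 1.8462x - 17.2692


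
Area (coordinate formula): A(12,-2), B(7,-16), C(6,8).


12*(-16-8) = -288
7*(8+ 2) = 70
6*(-2+ 16) = 84
sum = -134
Area = |-134|/2 = 67.0000

67.0000 sq units


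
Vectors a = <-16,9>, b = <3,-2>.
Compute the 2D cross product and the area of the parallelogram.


cross = -16*(-2) - 9*3 = 32 - 27 = 5
Parallelogram area = |5| = 5

cross = 5, parallelogram area = 5


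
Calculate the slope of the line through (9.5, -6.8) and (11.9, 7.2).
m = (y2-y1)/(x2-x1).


dy = 7.2 + 6.8 = 14.0
dx = 11.9 - 9.5 = 2.4
m = 14.0/2.4 = 5.8333

m = 5.8333


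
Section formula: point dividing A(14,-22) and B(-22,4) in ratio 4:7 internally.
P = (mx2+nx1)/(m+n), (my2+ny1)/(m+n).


Px = (4*(-22) + 7*14)/11 = 10/11 = 0.9091
Py = (4*4 + 7*(-22))/11 = -138/11 = -12.5455

P = (0.9091, -12.5455)


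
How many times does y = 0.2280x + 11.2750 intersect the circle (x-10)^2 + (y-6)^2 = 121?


Substitute y = 0.2280x + 11.2750: (x-10)^2 + (0.2280x+11.2750-6)^2 = 121
Expand to Ax^2 + Bx + C = 0, where b-k = 5.275
A = 1+m^2 = 1.051984
B = 2(m(b-k) - h) = 2(0.2280*5.275 - 10) = -17.5946
C = h^2 + (b-k)^2 - r^2 = 100 + 27.825625 - 121 = 6.825625
disc = B^2-4AC = 309.5699 - 28.7218 = 280.8481
disc > 0

2 intersection points


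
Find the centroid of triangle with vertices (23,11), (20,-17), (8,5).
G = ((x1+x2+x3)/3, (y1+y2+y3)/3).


Gx = (23+20+8)/3 = 51/3 = 17.0000
Gy = (11- 17+5)/3 = -1/3 = -0.3333

G = (17.0000, -0.3333)


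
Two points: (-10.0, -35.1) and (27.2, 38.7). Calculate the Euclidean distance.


dx = 27.2 + 10.0 = 37.2
dy = 38.7 + 35.1 = 73.8
d = sqrt(1383.84 + 5446.44) = sqrt(6830.28) = 82.6455

82.6455


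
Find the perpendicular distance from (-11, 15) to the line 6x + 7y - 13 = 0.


|6*(-11) + 7*15 - 13| = |26| = 26
sqrt(36 + 49) = sqrt(85) = 9.2195
d = 26/sqrt(85) = 2.8201

2.8201


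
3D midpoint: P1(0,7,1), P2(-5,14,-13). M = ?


Mx = (0- 5)/2 = -2.5000
My = (7+14)/2 = 10.5000
Mz = (1- 13)/2 = -6.0000

M = (-2.5000, 10.5000, -6.0000)


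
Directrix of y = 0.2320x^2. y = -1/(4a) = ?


a = 0.2320
1/(4a) = 1.0776
directrix: y = -1.0776 = -1.0776

y = -1.0776


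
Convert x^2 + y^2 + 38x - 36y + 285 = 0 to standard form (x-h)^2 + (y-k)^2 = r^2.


h = -D/2 = -38/2 = -19
k = -E/2 = 36/2 = 18
r^2 = h^2 + k^2 - F = 361 + 324 - 285 = 400
r = 20

Center (-19, 18), radius = 20


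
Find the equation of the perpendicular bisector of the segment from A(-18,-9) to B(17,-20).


Midpoint = (-0.5, -14.5)
Slope of AB = dy/dx = -11/35 = -0.3143
Perp slope = -dx/dy = 35/11 = 3.1818
b = My - (perp slope)*Mx = -14.5 + (35*(-0.5))/(-11) = -14.5 + 1.5909 = -12.9091

y = 3.1818x - 12.9091


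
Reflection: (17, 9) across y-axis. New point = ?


Reflection rule for y-axis: (-x, y)
(17, 9) -> (-17, 9)

(-17, 9)


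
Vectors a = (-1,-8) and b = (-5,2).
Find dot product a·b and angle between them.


a·b = -1*(-5) - 8*2 = 5 - 16 = -11
|a| = sqrt(1+64) = 8.0623
|b| = sqrt(25+4) = 5.3852
cos(theta) = -11/(sqrt(65)*sqrt(29)) = -11/sqrt(1885) = -0.253359
theta = arccos(-11/sqrt(1885)) = 104.6764 degrees

a·b = -11, theta = 104.6764 deg


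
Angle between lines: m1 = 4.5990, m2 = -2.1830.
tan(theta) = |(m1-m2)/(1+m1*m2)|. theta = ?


m1-m2 = 6.782
1+m1*m2 = -9.039617
tan(theta) = |6.782/(-9.039617)| = 0.750253
theta = arctan(|6.782/(-9.039617)|) = 36.8792 degrees (acute angle)

36.8792 degrees


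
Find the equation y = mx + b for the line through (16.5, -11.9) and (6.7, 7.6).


m = (19.5)/(-9.8) = -1.9898
b = y1 - m*x1 = -11.9 - (19.5*16.5)/(-9.8) = -11.9 + 32.8316 = 20.9316

y = -1.9898x + 20.9316


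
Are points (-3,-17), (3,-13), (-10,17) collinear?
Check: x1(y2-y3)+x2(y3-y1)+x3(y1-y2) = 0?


-3*(-13-17) + 3*(17+ 17) - 10*(-17+ 13)
= 90 + 102 + 40 = 232

No, not collinear (determinant = 232)


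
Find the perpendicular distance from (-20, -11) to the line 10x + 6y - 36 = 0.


|10*(-20) + 6*(-11) - 36| = |-302| = 302
sqrt(100 + 36) = sqrt(136) = 11.6619
d = 302/sqrt(136) = 25.8963

25.8963


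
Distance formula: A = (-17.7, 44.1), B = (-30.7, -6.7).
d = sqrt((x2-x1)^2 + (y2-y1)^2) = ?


dx = -30.7 + 17.7 = -13.0
dy = -6.7 - 44.1 = -50.8
d = sqrt(169.0 + 2580.64) = sqrt(2749.64) = 52.4370

52.4370


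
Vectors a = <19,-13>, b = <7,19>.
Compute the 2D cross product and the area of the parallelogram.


cross = 19*19 + 13*7 = 361 + 91 = 452
Parallelogram area = |452| = 452

cross = 452, parallelogram area = 452


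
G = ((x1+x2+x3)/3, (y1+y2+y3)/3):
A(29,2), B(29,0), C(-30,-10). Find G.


Gx = (29+29- 30)/3 = 28/3 = 9.3333
Gy = (2+0- 10)/3 = -8/3 = -2.6667

G = (9.3333, -2.6667)


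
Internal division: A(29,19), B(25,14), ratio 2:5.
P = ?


Px = (2*25 + 5*29)/7 = 195/7 = 27.8571
Py = (2*14 + 5*19)/7 = 123/7 = 17.5714

P = (27.8571, 17.5714)


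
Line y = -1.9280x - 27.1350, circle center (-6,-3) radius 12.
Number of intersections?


Substitute y = -1.9280x - 27.1350: (x+ 6)^2 + (-1.9280x- 27.1350+ 3)^2 = 144
Expand to Ax^2 + Bx + C = 0, where b-k = -24.135
A = 1+m^2 = 4.717184
B = 2(m(b-k) - h) = 2(-1.9280*(-24.135) + 6) = 105.06456
C = h^2 + (b-k)^2 - r^2 = 36 + 582.498225 - 144 = 474.498225
disc = B^2-4AC = 11038.5618 - 8953.1817 = 2085.3801
disc > 0

2 intersection points


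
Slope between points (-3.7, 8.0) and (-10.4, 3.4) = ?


dy = 3.4 - 8.0 = -4.6
dx = -10.4 + 3.7 = -6.7
m = -4.6/(-6.7) = 0.6866

m = 0.6866


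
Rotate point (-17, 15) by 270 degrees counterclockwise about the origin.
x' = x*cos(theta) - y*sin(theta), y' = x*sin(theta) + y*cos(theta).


cos(270) = 0, sin(270) = -1
x' = -17*0 - 15*(-1) = 15
y' = -17*(-1) + 15*0 = 17

(15, 17)


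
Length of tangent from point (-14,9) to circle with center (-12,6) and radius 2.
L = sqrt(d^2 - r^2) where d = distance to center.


d = sqrt((-14+ 12)^2 + (9-6)^2) = sqrt(4+9) = 3.6056
L = sqrt(13.0000 - 4) = sqrt(9.0000) = 3.0000

3.0000


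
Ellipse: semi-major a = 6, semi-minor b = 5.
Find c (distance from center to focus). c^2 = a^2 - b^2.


c^2 = 6^2 - 5^2 = 36 - 25 = 11
c = sqrt(11) = 3.3166

c = 3.3166


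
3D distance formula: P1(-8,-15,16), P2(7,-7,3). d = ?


dx=15, dy=8, dz=-13
d = sqrt(225+64+169) = sqrt(458) = 21.4009

21.4009


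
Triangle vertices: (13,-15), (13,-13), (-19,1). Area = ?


13*(-13-1) = -182
13*(1+ 15) = 208
-19*(-15+ 13) = 38
sum = 64
Area = |64|/2 = 32.0000

32.0000 sq units


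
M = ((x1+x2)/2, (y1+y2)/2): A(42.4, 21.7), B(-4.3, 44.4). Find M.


Mx = (42.4 - 4.3)/2 = 38.1/2 = 19.0500
My = (21.7 + 44.4)/2 = 66.1/2 = 33.0500

(19.0500, 33.0500)


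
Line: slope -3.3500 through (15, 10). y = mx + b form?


y - 10 = -3.3500(x - 15)
y = -3.3500x + 10 + 3.3500*15
y = -3.3500x + 60.2500

y = -3.3500x + 60.2500


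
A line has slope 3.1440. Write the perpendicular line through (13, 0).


Perpendicular slope = -1/m1 = -1/3.1440 = -0.3181
b2 = y0 - m2*x0 = 0 + 13/3.1440 = 0 + 4.1349 = 4.1349

y = -0.3181x + 4.1349


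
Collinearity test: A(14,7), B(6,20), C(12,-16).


14*(20+ 16) + 6*(-16-7) + 12*(7-20)
= 504 - 138 - 156 = 210

No, not collinear (determinant = 210)


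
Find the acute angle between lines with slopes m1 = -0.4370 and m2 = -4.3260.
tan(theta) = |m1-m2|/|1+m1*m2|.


m1-m2 = 3.889
1+m1*m2 = 2.890462
tan(theta) = |3.889/2.890462| = 1.345460
theta = arctan(|3.889/2.890462|) = 53.3788 degrees (acute angle)

53.3788 degrees


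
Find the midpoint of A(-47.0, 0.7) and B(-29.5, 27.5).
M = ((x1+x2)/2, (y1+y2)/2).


Mx = (-47.0 - 29.5)/2 = -76.5/2 = -38.2500
My = (0.7 + 27.5)/2 = 28.2/2 = 14.1000

(-38.2500, 14.1000)


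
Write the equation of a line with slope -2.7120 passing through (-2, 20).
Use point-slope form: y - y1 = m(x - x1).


y - 20 = -2.7120(x + 2)
y = -2.7120x + 20 + 2.7120*(-2)
y = -2.7120x + 14.5760

y = -2.7120x + 14.5760


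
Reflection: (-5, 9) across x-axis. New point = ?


Reflection rule for x-axis: (x, -y)
(-5, 9) -> (-5, -9)

(-5, -9)


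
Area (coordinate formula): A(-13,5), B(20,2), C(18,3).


-13*(2-3) = 13
20*(3-5) = -40
18*(5-2) = 54
sum = 27
Area = |27|/2 = 13.5000

13.5000 sq units


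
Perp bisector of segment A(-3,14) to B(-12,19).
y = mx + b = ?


Midpoint = (-7.5, 16.5)
Slope of AB = dy/dx = 5/(-9) = -0.5556
Perp slope = -dx/dy = 9/5 = 1.8000
b = My - (perp slope)*Mx = 16.5 + (-9*(-7.5))/5 = 16.5 + 13.5000 = 30.0000

y = 1.8000x + 30.0000


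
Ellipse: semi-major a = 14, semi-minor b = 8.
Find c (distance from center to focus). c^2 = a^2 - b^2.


c^2 = 14^2 - 8^2 = 196 - 64 = 132
c = sqrt(132) = 11.4891

c = 11.4891


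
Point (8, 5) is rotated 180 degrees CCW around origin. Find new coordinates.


cos(180) = -1, sin(180) = 0
x' = 8*(-1) - 5*0 = -8
y' = 8*0 + 5*(-1) = -5

(-8, -5)


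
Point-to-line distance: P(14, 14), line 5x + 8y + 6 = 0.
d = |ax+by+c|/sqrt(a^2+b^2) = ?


|5*14 + 8*14 + 6| = |188| = 188
sqrt(25 + 64) = sqrt(89) = 9.4340
d = 188/sqrt(89) = 19.9280

19.9280


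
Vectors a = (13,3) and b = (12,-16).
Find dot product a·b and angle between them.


a·b = 13*12 + 3*(-16) = 156 - 48 = 108
|a| = sqrt(169+9) = 13.3417
|b| = sqrt(144+256) = 20.0000
cos(theta) = 108/(sqrt(178)*sqrt(400)) = 108/sqrt(71200) = 0.404747
theta = arccos(108/sqrt(71200)) = 66.1247 degrees

a·b = 108, theta = 66.1247 deg
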